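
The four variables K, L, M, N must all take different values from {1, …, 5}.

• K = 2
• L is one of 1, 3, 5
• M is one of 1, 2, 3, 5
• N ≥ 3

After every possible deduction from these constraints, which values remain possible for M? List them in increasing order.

1, 3, 5

K's domain is down to {2}, so K = 2. Strike 2 from M.
No further eliminations apply; M can still be any of 1, 3, 5.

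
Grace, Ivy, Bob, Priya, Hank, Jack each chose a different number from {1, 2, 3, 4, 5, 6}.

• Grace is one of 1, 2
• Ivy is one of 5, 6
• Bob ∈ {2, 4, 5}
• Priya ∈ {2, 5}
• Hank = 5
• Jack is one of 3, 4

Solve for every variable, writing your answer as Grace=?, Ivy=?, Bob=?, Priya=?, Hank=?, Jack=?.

Grace=1, Ivy=6, Bob=4, Priya=2, Hank=5, Jack=3

Hank has just one choice, so Hank = 5. Eliminate 5 elsewhere: Ivy, Bob, Priya.
Ivy has just one choice, so Ivy = 6.
Priya must be 2 (only option left). So Grace, Bob can't be 2.
Grace has just one choice, so Grace = 1.
That leaves Bob = 4. Strike 4 from Jack.
Jack has just one choice, so Jack = 3.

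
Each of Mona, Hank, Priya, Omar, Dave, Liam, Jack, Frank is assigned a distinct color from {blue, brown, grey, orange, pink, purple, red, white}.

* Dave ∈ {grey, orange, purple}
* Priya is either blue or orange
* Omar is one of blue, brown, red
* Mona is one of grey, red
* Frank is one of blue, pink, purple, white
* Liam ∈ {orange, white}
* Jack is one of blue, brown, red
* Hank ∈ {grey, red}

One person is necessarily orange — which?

Priya

Among the 8 variables, pink fits only Frank (and all 8 values in {blue, brown, grey, orange, pink, purple, red, white} must be used), so Frank = pink.
Among the 7 still-open variables, purple fits only Dave (and all 7 values in {blue, brown, grey, orange, purple, red, white} must be used), so Dave = purple.
The 6 still-open variables draw from only 6 values {blue, brown, grey, orange, red, white}, so each is used; only Liam can be white, hence Liam = white.
The 5 still-open variables together cover exactly {blue, brown, grey, orange, red} — 5 values for 5 variables — and orange appears only in Priya's list, so Priya = orange.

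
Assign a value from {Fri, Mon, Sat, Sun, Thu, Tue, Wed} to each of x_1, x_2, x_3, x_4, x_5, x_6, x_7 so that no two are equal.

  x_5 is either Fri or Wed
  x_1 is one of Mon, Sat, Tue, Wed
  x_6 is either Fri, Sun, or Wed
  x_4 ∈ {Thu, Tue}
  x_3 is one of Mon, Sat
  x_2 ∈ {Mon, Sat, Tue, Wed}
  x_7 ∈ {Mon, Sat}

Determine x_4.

Thu

The 7 variables draw from only 7 values {Fri, Mon, Sat, Sun, Thu, Tue, Wed}, so each is used; only x_6 can be Sun, hence x_6 = Sun.
The 6 still-open variables draw from only 6 values {Fri, Mon, Sat, Thu, Tue, Wed}, so each is used; only x_5 can be Fri, hence x_5 = Fri.
Among the 5 still-open variables, Thu fits only x_4 (and all 5 values in {Mon, Sat, Thu, Tue, Wed} must be used), so x_4 = Thu.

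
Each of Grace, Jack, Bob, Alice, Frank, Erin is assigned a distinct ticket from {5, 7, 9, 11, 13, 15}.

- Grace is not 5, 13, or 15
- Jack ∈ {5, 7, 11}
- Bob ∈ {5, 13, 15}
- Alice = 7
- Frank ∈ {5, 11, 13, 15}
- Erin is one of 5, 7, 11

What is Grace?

Alice's domain is down to {7}, so Alice = 7. So Grace, Jack, Erin can't be 7.
Among the 5 still-open variables, 9 fits only Grace (and all 5 values in {5, 9, 11, 13, 15} must be used), so Grace = 9.

9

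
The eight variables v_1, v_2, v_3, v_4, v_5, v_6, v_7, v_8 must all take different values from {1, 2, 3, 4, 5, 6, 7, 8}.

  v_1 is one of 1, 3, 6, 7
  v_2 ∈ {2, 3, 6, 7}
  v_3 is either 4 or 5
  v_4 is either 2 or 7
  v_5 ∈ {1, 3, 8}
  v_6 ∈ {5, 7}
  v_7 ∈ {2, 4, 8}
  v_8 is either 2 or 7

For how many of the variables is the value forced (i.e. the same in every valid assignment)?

v_4 and v_8 between them cover only {2, 7} — a naked pair. Remove those values from v_1, v_2, v_6, v_7.
v_6 has just one choice, so v_6 = 5. So v_3 can't be 5.
v_3 has just one choice, so v_3 = 4. Eliminate 4 elsewhere: v_7.
v_7's domain is down to {8}, so v_7 = 8. Remove 8 from v_5.
Determined: v_3=4, v_6=5, v_7=8. The other variables each still have more than one consistent value. That makes 3.

3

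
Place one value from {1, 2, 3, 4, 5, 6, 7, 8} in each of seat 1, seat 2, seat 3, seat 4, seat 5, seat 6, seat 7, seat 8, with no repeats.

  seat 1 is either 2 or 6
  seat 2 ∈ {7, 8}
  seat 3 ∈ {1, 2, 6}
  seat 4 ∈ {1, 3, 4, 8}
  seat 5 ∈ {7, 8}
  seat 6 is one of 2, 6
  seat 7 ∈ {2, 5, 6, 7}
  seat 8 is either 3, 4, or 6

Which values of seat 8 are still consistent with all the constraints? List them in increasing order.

3, 4

The 8 variables draw from only 8 values {1, 2, 3, 4, 5, 6, 7, 8}, so each is used; only seat 7 can be 5, hence seat 7 = 5.
seat 1 and seat 6 between them cover only {2, 6} — a naked pair. Remove those values from seat 3, seat 8.
seat 3's domain is down to {1}, so seat 3 = 1. So seat 4 can't be 1.
The 2 variables seat 2 and seat 5 are confined to {7, 8}, which locks those values in; drop them from seat 4.
No further eliminations apply; seat 8 can still be any of 3, 4.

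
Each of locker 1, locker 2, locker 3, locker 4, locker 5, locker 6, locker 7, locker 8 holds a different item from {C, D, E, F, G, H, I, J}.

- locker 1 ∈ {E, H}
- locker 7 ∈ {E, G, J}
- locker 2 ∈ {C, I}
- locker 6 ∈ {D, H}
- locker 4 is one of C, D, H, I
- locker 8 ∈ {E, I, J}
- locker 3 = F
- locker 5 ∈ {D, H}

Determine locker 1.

E

locker 3 must be F (only option left).
The 7 still-open variables draw from only 7 values {C, D, E, G, H, I, J}, so each is used; only locker 7 can be G, hence locker 7 = G.
The 6 still-open variables draw from only 6 values {C, D, E, H, I, J}, so each is used; only locker 8 can be J, hence locker 8 = J.
The 5 still-open variables together cover exactly {C, D, E, H, I} — 5 values for 5 variables — and E appears only in locker 1's list, so locker 1 = E.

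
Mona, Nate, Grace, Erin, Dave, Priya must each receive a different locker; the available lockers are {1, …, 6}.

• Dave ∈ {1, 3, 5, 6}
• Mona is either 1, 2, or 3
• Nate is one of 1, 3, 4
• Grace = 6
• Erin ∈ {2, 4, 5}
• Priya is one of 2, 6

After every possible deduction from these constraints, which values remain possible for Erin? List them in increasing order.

Grace's domain is down to {6}, so Grace = 6. Strike 6 from Dave, Priya.
Priya has just one choice, so Priya = 2. Strike 2 from Mona, Erin.
No further eliminations apply; Erin can still be any of 4, 5.

4, 5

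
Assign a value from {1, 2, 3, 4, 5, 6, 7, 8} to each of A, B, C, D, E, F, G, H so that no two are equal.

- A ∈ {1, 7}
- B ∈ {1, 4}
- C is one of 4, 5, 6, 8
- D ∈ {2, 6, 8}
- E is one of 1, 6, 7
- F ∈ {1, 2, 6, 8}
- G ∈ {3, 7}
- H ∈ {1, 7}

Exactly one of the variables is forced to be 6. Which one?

Among the 8 variables, 3 fits only G (and all 8 values in {1, 2, 3, 4, 5, 6, 7, 8} must be used), so G = 3.
The 7 still-open variables together cover exactly {1, 2, 4, 5, 6, 7, 8} — 7 values for 7 variables — and 5 appears only in C's list, so C = 5.
The 6 still-open variables together cover exactly {1, 2, 4, 6, 7, 8} — 6 values for 6 variables — and 4 appears only in B's list, so B = 4.
A and H share exactly the 2 values {1, 7}; by pigeonhole those values go to them, so strike 1, 7 from E, F.
So 6 goes to E.

E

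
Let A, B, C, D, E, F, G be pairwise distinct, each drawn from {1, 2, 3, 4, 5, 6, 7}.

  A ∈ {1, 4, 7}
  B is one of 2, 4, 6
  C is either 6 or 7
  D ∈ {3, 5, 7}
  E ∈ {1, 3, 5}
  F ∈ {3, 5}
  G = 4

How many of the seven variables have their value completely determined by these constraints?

G has just one choice, so G = 4. Strike 4 from A, B.
Among the 6 still-open variables, 2 fits only B (and all 6 values in {1, 2, 3, 5, 6, 7} must be used), so B = 2.
The 5 still-open variables together cover exactly {1, 3, 5, 6, 7} — 5 values for 5 variables — and 6 appears only in C's list, so C = 6.
Determined: B=2, C=6, G=4. The other variables each still have more than one consistent value. That makes 3.

3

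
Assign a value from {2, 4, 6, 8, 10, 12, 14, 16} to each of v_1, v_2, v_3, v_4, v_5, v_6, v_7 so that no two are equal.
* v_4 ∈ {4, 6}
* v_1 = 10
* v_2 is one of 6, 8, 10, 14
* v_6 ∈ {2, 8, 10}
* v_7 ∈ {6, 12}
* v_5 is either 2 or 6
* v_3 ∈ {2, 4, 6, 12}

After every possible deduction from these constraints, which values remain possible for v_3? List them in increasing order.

2, 4, 6, 12

v_1 must be 10 (only option left). So v_2, v_6 can't be 10.
The 6 still-open variables together cover exactly {2, 4, 6, 8, 12, 14} — 6 values for 6 variables — and 14 appears only in v_2's list, so v_2 = 14.
Among the 5 still-open variables, 8 fits only v_6 (and all 5 values in {2, 4, 6, 8, 12} must be used), so v_6 = 8.
No further eliminations apply; v_3 can still be any of 2, 4, 6, 12.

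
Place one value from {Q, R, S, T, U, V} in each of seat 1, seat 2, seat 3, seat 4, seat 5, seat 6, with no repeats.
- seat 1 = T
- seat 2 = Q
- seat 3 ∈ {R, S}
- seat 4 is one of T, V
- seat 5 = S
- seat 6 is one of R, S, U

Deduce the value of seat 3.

R

seat 1 must be T (only option left). Eliminate T elsewhere: seat 4.
seat 2 must be Q (only option left).
seat 4's domain is down to {V}, so seat 4 = V.
seat 5's domain is down to {S}, so seat 5 = S. Strike S from seat 3, seat 6.
So seat 3 = R.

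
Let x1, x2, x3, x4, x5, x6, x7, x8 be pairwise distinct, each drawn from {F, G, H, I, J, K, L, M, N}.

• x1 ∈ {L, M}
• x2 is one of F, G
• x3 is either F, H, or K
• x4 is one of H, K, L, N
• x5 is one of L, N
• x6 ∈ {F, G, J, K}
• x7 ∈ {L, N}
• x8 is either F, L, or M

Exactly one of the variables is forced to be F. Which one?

Among the 8 variables, J fits only x6 (and all 8 values in {F, G, H, J, K, L, M, N} must be used), so x6 = J.
Among the 7 still-open variables, G fits only x2 (and all 7 values in {F, G, H, K, L, M, N} must be used), so x2 = G.
x5 and x7 between them cover only {L, N} — a naked pair. Remove those values from x1, x4, x8.
x1's domain is down to {M}, so x1 = M. So x8 can't be M.
So F goes to x8.

x8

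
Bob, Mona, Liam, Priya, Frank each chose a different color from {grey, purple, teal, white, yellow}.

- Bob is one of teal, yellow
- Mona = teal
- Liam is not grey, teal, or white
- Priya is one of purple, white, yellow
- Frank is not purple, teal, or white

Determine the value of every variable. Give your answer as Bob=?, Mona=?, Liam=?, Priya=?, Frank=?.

Bob=yellow, Mona=teal, Liam=purple, Priya=white, Frank=grey

Mona has just one choice, so Mona = teal. Eliminate teal elsewhere: Bob.
Bob must be yellow (only option left). So Liam, Priya, Frank can't be yellow.
Liam has just one choice, so Liam = purple. Remove purple from Priya.
Priya has just one choice, so Priya = white.
Frank must be grey (only option left).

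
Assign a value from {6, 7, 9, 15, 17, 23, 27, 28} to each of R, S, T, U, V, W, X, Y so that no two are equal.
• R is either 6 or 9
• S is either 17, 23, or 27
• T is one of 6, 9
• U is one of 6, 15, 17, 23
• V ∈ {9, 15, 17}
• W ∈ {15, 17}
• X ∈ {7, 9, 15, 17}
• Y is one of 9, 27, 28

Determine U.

The 8 variables together cover exactly {6, 7, 9, 15, 17, 23, 27, 28} — 8 values for 8 variables — and 7 appears only in X's list, so X = 7.
The 7 still-open variables draw from only 7 values {6, 9, 15, 17, 23, 27, 28}, so each is used; only Y can be 28, hence Y = 28.
The 6 still-open variables draw from only 6 values {6, 9, 15, 17, 23, 27}, so each is used; only S can be 27, hence S = 27.
The 5 still-open variables together cover exactly {6, 9, 15, 17, 23} — 5 values for 5 variables — and 23 appears only in U's list, so U = 23.

23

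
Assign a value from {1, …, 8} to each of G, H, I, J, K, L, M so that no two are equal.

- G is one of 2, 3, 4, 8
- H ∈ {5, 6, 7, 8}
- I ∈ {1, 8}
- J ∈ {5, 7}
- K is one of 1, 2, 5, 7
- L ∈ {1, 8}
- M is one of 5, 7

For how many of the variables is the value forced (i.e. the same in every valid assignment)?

2

The 2 variables I and L are confined to {1, 8}, which locks those values in; drop them from G, H, K.
J and M between them cover only {5, 7} — a naked pair. Remove those values from H, K.
H must be 6 (only option left).
K has just one choice, so K = 2. Strike 2 from G.
Determined: H=6, K=2. The other variables each still have more than one consistent value. That makes 2.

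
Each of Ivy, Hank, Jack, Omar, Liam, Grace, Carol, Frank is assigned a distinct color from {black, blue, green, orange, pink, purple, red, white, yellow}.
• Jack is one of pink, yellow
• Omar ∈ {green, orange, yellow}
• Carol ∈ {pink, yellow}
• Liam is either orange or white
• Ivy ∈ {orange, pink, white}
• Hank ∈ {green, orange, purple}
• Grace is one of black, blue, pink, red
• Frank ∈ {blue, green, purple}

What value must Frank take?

blue

Jack and Carol between them cover only {pink, yellow} — a naked pair. Remove those values from Ivy, Omar, Grace.
Ivy and Liam between them cover only {orange, white} — a naked pair. Remove those values from Hank, Omar.
Omar's domain is down to {green}, so Omar = green. Remove green from Hank, Frank.
Hank's domain is down to {purple}, so Hank = purple. Strike purple from Frank.
So Frank = blue.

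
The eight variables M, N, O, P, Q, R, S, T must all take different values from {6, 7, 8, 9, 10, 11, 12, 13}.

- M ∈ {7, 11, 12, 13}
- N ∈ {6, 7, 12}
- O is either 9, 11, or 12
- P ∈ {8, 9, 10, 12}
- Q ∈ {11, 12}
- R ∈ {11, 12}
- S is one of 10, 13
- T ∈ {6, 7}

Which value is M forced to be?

The 8 variables draw from only 8 values {6, 7, 8, 9, 10, 11, 12, 13}, so each is used; only P can be 8, hence P = 8.
The 7 still-open variables together cover exactly {6, 7, 9, 10, 11, 12, 13} — 7 values for 7 variables — and 9 appears only in O's list, so O = 9.
Among the 6 still-open variables, 10 fits only S (and all 6 values in {6, 7, 10, 11, 12, 13} must be used), so S = 10.
The 5 still-open variables draw from only 5 values {6, 7, 11, 12, 13}, so each is used; only M can be 13, hence M = 13.

13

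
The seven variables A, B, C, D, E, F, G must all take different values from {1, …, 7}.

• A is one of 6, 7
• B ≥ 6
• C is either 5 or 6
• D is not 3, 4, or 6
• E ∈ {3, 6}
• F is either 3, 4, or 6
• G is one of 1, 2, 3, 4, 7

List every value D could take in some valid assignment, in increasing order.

A and B between them cover only {6, 7} — a naked pair. Remove those values from C, D, E, F, G.
C must be 5 (only option left). Eliminate 5 elsewhere: D.
E has just one choice, so E = 3. Strike 3 from F, G.
F has just one choice, so F = 4. Strike 4 from G.
No further eliminations apply; D can still be any of 1, 2.

1, 2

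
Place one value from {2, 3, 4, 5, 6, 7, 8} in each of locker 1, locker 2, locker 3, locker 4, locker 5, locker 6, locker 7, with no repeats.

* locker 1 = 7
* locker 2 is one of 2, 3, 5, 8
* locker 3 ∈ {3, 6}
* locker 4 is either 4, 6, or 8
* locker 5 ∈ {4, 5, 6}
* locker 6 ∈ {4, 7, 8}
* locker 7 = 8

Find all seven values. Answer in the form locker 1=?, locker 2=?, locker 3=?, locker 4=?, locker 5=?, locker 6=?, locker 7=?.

locker 1 has just one choice, so locker 1 = 7. Strike 7 from locker 6.
locker 7's domain is down to {8}, so locker 7 = 8. Remove 8 from locker 2, locker 4, locker 6.
locker 6 must be 4 (only option left). So locker 4, locker 5 can't be 4.
locker 4 has just one choice, so locker 4 = 6. Remove 6 from locker 3, locker 5.
That leaves locker 5 = 5. Strike 5 from locker 2.
locker 3's domain is down to {3}, so locker 3 = 3. So locker 2 can't be 3.
That leaves locker 2 = 2.

locker 1=7, locker 2=2, locker 3=3, locker 4=6, locker 5=5, locker 6=4, locker 7=8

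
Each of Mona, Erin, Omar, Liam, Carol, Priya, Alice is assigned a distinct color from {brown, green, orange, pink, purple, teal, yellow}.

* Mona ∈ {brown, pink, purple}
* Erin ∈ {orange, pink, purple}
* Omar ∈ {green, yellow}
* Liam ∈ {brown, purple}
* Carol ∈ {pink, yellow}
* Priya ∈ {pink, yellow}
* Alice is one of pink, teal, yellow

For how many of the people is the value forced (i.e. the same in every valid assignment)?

3

The 7 variables together cover exactly {brown, green, orange, pink, purple, teal, yellow} — 7 values for 7 variables — and green appears only in Omar's list, so Omar = green.
The 6 still-open variables draw from only 6 values {brown, orange, pink, purple, teal, yellow}, so each is used; only Erin can be orange, hence Erin = orange.
The 5 still-open variables together cover exactly {brown, pink, purple, teal, yellow} — 5 values for 5 variables — and teal appears only in Alice's list, so Alice = teal.
The 2 variables Carol and Priya are confined to {pink, yellow}, which locks those values in; drop them from Mona.
Determined: Erin=orange, Omar=green, Alice=teal. The other people each still have more than one consistent value. That makes 3.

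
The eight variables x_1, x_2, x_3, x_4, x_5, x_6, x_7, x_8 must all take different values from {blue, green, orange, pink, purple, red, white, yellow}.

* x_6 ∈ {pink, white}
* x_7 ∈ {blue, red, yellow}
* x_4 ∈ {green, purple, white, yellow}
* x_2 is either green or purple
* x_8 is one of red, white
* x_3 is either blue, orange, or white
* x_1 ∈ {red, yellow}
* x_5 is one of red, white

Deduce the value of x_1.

yellow

Among the 8 variables, orange fits only x_3 (and all 8 values in {blue, green, orange, pink, purple, red, white, yellow} must be used), so x_3 = orange.
The 7 still-open variables draw from only 7 values {blue, green, pink, purple, red, white, yellow}, so each is used; only x_7 can be blue, hence x_7 = blue.
The 6 still-open variables together cover exactly {green, pink, purple, red, white, yellow} — 6 values for 6 variables — and pink appears only in x_6's list, so x_6 = pink.
x_5 and x_8 share exactly the 2 values {red, white}; by pigeonhole those values go to them, so strike red, white from x_1, x_4.
So x_1 = yellow.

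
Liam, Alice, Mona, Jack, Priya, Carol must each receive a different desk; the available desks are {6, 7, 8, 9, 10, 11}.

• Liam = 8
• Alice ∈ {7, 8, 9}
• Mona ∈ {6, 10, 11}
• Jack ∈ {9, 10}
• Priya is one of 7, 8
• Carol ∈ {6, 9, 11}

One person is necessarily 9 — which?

Liam's domain is down to {8}, so Liam = 8. Eliminate 8 elsewhere: Alice, Priya.
Priya has just one choice, so Priya = 7. Strike 7 from Alice.
So 9 goes to Alice.

Alice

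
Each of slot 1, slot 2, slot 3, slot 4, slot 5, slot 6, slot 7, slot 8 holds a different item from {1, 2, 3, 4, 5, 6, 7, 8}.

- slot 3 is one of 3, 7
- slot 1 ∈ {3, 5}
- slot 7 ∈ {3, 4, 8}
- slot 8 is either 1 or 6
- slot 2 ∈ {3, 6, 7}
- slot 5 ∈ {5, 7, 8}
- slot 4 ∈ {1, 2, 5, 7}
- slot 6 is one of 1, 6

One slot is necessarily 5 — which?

slot 1

The 8 variables together cover exactly {1, 2, 3, 4, 5, 6, 7, 8} — 8 values for 8 variables — and 2 appears only in slot 4's list, so slot 4 = 2.
The 7 still-open variables together cover exactly {1, 3, 4, 5, 6, 7, 8} — 7 values for 7 variables — and 4 appears only in slot 7's list, so slot 7 = 4.
Among the 6 still-open variables, 8 fits only slot 5 (and all 6 values in {1, 3, 5, 6, 7, 8} must be used), so slot 5 = 8.
The 5 still-open variables together cover exactly {1, 3, 5, 6, 7} — 5 values for 5 variables — and 5 appears only in slot 1's list, so slot 1 = 5.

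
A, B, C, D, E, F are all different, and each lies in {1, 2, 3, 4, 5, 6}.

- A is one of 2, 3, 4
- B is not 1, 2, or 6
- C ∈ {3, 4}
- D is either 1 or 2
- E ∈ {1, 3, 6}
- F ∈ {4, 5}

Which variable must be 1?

The 6 variables together cover exactly {1, 2, 3, 4, 5, 6} — 6 values for 6 variables — and 6 appears only in E's list, so E = 6.
Among the 5 still-open variables, 1 fits only D (and all 5 values in {1, 2, 3, 4, 5} must be used), so D = 1.

D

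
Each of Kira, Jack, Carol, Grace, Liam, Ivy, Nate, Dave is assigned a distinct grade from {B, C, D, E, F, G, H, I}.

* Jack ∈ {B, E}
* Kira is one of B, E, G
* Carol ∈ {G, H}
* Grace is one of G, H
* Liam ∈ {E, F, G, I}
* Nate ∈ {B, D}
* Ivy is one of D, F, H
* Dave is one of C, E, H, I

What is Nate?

D

The 8 variables together cover exactly {B, C, D, E, F, G, H, I} — 8 values for 8 variables — and C appears only in Dave's list, so Dave = C.
Among the 7 still-open variables, I fits only Liam (and all 7 values in {B, D, E, F, G, H, I} must be used), so Liam = I.
Among the 6 still-open variables, F fits only Ivy (and all 6 values in {B, D, E, F, G, H} must be used), so Ivy = F.
The 5 still-open variables draw from only 5 values {B, D, E, G, H}, so each is used; only Nate can be D, hence Nate = D.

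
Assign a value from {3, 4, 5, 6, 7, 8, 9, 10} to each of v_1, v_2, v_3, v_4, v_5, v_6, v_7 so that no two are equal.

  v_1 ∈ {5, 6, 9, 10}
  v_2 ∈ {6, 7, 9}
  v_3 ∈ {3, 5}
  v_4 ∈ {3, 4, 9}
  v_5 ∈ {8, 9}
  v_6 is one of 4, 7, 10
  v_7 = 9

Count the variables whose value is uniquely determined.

2

v_7 has just one choice, so v_7 = 9. Remove 9 from v_1, v_2, v_4, v_5.
That leaves v_5 = 8.
Determined: v_5=8, v_7=9. The other variables each still have more than one consistent value. That makes 2.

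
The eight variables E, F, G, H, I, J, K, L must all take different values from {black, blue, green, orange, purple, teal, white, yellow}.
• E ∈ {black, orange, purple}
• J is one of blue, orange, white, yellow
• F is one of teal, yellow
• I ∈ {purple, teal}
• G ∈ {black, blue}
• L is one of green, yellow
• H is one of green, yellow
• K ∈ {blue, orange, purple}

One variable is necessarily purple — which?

The 8 variables together cover exactly {black, blue, green, orange, purple, teal, white, yellow} — 8 values for 8 variables — and white appears only in J's list, so J = white.
H and L share exactly the 2 values {green, yellow}; by pigeonhole those values go to them, so strike green, yellow from F.
F must be teal (only option left). Remove teal from I.
So purple goes to I.

I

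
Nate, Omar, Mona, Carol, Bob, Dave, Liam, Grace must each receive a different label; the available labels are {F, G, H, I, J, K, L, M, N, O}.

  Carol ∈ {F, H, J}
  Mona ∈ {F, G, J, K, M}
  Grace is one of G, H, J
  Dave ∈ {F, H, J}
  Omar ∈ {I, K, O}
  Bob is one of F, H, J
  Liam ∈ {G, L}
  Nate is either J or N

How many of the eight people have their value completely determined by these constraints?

Carol, Bob, Dave share exactly the 3 values {F, H, J}; by pigeonhole those values go to them, so strike F, H, J from Nate, Mona, Grace.
Nate's domain is down to {N}, so Nate = N.
Grace must be G (only option left). So Mona, Liam can't be G.
That leaves Liam = L.
Determined: Nate=N, Liam=L, Grace=G. The other people each still have more than one consistent value. That makes 3.

3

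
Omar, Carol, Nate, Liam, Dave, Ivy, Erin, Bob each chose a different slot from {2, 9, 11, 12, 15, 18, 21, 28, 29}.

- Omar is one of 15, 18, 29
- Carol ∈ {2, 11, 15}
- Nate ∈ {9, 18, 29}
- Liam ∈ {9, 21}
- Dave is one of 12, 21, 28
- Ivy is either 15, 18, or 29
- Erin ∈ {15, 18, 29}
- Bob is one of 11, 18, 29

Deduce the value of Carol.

The 3 variables Omar, Ivy, Erin are confined to {15, 18, 29}, which locks those values in; drop them from Carol, Nate, Bob.
That leaves Nate = 9. Strike 9 from Liam.
Liam must be 21 (only option left). Eliminate 21 elsewhere: Dave.
Bob must be 11 (only option left). Eliminate 11 elsewhere: Carol.
So Carol = 2.

2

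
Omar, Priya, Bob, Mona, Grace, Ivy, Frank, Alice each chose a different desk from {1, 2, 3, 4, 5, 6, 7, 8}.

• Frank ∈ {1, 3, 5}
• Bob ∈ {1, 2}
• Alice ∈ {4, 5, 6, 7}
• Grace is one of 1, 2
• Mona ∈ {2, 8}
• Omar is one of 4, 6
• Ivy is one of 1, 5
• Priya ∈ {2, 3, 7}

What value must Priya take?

The 8 variables together cover exactly {1, 2, 3, 4, 5, 6, 7, 8} — 8 values for 8 variables — and 8 appears only in Mona's list, so Mona = 8.
Bob and Grace share exactly the 2 values {1, 2}; by pigeonhole those values go to them, so strike 1, 2 from Priya, Ivy, Frank.
Ivy has just one choice, so Ivy = 5. Strike 5 from Frank, Alice.
That leaves Frank = 3. Strike 3 from Priya.
So Priya = 7.

7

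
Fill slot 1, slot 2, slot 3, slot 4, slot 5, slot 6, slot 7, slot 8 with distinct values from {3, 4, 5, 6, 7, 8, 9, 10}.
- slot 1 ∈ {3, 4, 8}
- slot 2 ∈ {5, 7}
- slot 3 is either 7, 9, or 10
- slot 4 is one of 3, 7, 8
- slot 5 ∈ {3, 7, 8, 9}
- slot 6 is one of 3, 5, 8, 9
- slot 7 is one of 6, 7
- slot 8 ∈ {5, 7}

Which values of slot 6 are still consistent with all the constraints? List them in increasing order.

3, 8, 9

Among the 8 variables, 4 fits only slot 1 (and all 8 values in {3, 4, 5, 6, 7, 8, 9, 10} must be used), so slot 1 = 4.
The 7 still-open variables together cover exactly {3, 5, 6, 7, 8, 9, 10} — 7 values for 7 variables — and 6 appears only in slot 7's list, so slot 7 = 6.
The 6 still-open variables together cover exactly {3, 5, 7, 8, 9, 10} — 6 values for 6 variables — and 10 appears only in slot 3's list, so slot 3 = 10.
The 2 variables slot 2 and slot 8 are confined to {5, 7}, which locks those values in; drop them from slot 4, slot 5, slot 6.
No further eliminations apply; slot 6 can still be any of 3, 8, 9.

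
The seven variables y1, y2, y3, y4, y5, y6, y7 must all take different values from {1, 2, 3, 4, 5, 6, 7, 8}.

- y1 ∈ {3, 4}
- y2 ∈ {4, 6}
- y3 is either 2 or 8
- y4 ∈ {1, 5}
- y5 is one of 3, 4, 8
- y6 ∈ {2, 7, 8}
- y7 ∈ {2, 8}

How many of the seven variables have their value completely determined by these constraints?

y3 and y7 between them cover only {2, 8} — a naked pair. Remove those values from y5, y6.
y6 must be 7 (only option left).
The 2 variables y1 and y5 are confined to {3, 4}, which locks those values in; drop them from y2.
y2 must be 6 (only option left).
Determined: y2=6, y6=7. The other variables each still have more than one consistent value. That makes 2.

2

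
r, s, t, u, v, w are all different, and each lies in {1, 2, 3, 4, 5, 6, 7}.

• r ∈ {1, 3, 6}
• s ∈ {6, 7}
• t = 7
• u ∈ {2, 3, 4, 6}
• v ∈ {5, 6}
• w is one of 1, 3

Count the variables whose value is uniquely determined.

3

t has just one choice, so t = 7. Eliminate 7 elsewhere: s.
That leaves s = 6. So r, u, v can't be 6.
v has just one choice, so v = 5.
The 2 variables r and w are confined to {1, 3}, which locks those values in; drop them from u.
Determined: s=6, t=7, v=5. The other variables each still have more than one consistent value. That makes 3.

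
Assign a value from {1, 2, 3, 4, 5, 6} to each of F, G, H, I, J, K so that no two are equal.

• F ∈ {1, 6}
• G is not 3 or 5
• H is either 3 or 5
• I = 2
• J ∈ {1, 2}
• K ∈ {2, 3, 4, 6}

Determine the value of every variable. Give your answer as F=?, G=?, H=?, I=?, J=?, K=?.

I must be 2 (only option left). Strike 2 from G, J, K.
J has just one choice, so J = 1. So F, G can't be 1.
F has just one choice, so F = 6. Eliminate 6 elsewhere: G, K.
That leaves G = 4. So K can't be 4.
That leaves K = 3. Remove 3 from H.
H has just one choice, so H = 5.

F=6, G=4, H=5, I=2, J=1, K=3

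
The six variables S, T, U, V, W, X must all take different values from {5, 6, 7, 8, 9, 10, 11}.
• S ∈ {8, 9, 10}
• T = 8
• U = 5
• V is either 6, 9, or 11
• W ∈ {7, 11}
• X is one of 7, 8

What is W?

T's domain is down to {8}, so T = 8. Strike 8 from S, X.
U has just one choice, so U = 5.
X has just one choice, so X = 7. Eliminate 7 elsewhere: W.
So W = 11.

11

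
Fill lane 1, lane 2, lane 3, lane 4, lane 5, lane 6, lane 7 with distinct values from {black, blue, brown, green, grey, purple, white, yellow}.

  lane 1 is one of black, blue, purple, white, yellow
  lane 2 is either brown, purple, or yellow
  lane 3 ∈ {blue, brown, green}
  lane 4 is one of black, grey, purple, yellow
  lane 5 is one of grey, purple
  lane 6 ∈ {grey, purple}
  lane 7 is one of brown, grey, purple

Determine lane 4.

black

lane 5 and lane 6 between them cover only {grey, purple} — a naked pair. Remove those values from lane 1, lane 2, lane 4, lane 7.
lane 7's domain is down to {brown}, so lane 7 = brown. Remove brown from lane 2, lane 3.
That leaves lane 2 = yellow. So lane 1, lane 4 can't be yellow.
So lane 4 = black.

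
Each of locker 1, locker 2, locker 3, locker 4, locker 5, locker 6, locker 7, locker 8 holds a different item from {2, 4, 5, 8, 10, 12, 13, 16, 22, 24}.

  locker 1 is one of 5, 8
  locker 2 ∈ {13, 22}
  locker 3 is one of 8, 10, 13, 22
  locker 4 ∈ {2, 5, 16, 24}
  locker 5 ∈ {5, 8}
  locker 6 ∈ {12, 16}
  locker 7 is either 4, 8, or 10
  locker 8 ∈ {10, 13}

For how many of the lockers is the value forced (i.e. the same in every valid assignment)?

1

locker 1 and locker 5 share exactly the 2 values {5, 8}; by pigeonhole those values go to them, so strike 5, 8 from locker 3, locker 4, locker 7.
locker 2, locker 3, locker 8 share exactly the 3 values {10, 13, 22}; by pigeonhole those values go to them, so strike 10, 13, 22 from locker 7.
locker 7 must be 4 (only option left).
Determined: locker 7=4. The other lockers each still have more than one consistent value. That makes 1.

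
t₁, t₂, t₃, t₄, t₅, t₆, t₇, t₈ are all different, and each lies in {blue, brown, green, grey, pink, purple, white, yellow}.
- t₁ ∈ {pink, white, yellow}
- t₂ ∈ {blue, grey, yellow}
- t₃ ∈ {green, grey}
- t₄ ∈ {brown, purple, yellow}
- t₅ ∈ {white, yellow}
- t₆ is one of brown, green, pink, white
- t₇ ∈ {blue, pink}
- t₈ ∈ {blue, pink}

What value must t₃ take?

green

The 8 variables together cover exactly {blue, brown, green, grey, pink, purple, white, yellow} — 8 values for 8 variables — and purple appears only in t₄'s list, so t₄ = purple.
Among the 7 still-open variables, brown fits only t₆ (and all 7 values in {blue, brown, green, grey, pink, white, yellow} must be used), so t₆ = brown.
The 6 still-open variables draw from only 6 values {blue, green, grey, pink, white, yellow}, so each is used; only t₃ can be green, hence t₃ = green.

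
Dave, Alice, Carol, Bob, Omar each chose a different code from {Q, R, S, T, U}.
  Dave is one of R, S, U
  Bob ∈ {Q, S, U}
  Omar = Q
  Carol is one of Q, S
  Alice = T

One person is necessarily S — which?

Alice has just one choice, so Alice = T.
Omar has just one choice, so Omar = Q. So Carol, Bob can't be Q.

Carol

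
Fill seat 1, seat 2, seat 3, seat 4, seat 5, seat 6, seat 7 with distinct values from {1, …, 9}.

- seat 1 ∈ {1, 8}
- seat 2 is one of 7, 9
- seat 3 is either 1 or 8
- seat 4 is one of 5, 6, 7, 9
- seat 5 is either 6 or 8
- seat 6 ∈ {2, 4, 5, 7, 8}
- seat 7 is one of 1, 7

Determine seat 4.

5

seat 1 and seat 3 share exactly the 2 values {1, 8}; by pigeonhole those values go to them, so strike 1, 8 from seat 5, seat 6, seat 7.
That leaves seat 5 = 6. Remove 6 from seat 4.
seat 7 has just one choice, so seat 7 = 7. Strike 7 from seat 2, seat 4, seat 6.
That leaves seat 2 = 9. Strike 9 from seat 4.
So seat 4 = 5.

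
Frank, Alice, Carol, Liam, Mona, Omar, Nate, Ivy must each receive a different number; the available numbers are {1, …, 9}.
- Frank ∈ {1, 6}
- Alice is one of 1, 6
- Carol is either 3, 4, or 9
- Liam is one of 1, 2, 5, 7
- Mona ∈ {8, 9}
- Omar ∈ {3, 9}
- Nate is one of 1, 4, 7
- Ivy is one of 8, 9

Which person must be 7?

The 2 variables Frank and Alice are confined to {1, 6}, which locks those values in; drop them from Liam, Nate.
The 2 variables Mona and Ivy are confined to {8, 9}, which locks those values in; drop them from Carol, Omar.
Omar must be 3 (only option left). Strike 3 from Carol.
Carol's domain is down to {4}, so Carol = 4. Eliminate 4 elsewhere: Nate.
So 7 goes to Nate.

Nate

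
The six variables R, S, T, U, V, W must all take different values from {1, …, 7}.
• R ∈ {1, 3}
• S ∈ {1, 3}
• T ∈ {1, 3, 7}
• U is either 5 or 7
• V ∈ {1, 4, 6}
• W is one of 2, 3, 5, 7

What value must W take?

The 2 variables R and S are confined to {1, 3}, which locks those values in; drop them from T, V, W.
T has just one choice, so T = 7. Remove 7 from U, W.
U has just one choice, so U = 5. Strike 5 from W.
So W = 2.

2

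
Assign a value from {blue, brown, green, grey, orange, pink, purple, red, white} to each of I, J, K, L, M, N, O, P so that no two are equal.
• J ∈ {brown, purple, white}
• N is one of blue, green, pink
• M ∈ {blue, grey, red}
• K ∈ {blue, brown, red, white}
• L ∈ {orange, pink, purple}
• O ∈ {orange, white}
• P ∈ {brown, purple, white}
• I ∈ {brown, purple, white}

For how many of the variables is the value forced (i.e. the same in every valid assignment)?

I, J, P between them cover only {brown, purple, white} — a naked triple. Remove those values from K, L, O.
That leaves O = orange. Strike orange from L.
L's domain is down to {pink}, so L = pink. Eliminate pink elsewhere: N.
Determined: L=pink, O=orange. The other variables each still have more than one consistent value. That makes 2.

2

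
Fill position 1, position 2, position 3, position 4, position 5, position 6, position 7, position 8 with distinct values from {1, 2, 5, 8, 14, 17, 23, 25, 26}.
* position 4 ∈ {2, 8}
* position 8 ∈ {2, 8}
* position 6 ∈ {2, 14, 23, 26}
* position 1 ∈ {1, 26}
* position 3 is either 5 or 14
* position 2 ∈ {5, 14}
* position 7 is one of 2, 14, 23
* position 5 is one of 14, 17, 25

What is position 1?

1

position 2 and position 3 share exactly the 2 values {5, 14}; by pigeonhole those values go to them, so strike 5, 14 from position 5, position 6, position 7.
The 2 variables position 4 and position 8 are confined to {2, 8}, which locks those values in; drop them from position 6, position 7.
position 7 has just one choice, so position 7 = 23. Remove 23 from position 6.
That leaves position 6 = 26. Eliminate 26 elsewhere: position 1.
So position 1 = 1.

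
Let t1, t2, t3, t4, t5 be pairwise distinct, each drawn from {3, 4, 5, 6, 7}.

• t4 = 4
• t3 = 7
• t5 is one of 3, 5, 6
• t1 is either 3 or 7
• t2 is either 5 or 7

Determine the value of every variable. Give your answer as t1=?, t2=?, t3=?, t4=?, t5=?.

t1=3, t2=5, t3=7, t4=4, t5=6

t3 must be 7 (only option left). So t1, t2 can't be 7.
t4 has just one choice, so t4 = 4.
t1 has just one choice, so t1 = 3. Remove 3 from t5.
t2 has just one choice, so t2 = 5. Eliminate 5 elsewhere: t5.
t5 must be 6 (only option left).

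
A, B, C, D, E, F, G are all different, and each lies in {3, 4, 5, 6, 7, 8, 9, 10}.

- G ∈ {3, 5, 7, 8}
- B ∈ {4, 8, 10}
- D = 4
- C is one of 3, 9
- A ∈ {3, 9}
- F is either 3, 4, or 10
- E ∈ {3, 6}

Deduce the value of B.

D must be 4 (only option left). Strike 4 from B, F.
A and C share exactly the 2 values {3, 9}; by pigeonhole those values go to them, so strike 3, 9 from E, F, G.
E's domain is down to {6}, so E = 6.
F has just one choice, so F = 10. So B can't be 10.
So B = 8.

8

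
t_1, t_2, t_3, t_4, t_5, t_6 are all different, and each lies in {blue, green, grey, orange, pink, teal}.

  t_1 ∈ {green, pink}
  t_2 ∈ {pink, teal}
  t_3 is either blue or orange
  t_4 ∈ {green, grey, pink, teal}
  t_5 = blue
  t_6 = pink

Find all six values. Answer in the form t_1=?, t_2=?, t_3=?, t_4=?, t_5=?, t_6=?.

t_1=green, t_2=teal, t_3=orange, t_4=grey, t_5=blue, t_6=pink

t_5 must be blue (only option left). Eliminate blue elsewhere: t_3.
That leaves t_6 = pink. Strike pink from t_1, t_2, t_4.
That leaves t_1 = green. Eliminate green elsewhere: t_4.
t_2 must be teal (only option left). Strike teal from t_4.
t_3 has just one choice, so t_3 = orange.
t_4's domain is down to {grey}, so t_4 = grey.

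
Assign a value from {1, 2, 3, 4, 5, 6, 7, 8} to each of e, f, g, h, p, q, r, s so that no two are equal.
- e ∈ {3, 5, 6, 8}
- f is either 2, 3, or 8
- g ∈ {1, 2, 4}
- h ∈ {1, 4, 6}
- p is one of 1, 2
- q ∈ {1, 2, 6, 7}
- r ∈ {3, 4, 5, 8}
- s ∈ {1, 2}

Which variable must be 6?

The 8 variables draw from only 8 values {1, 2, 3, 4, 5, 6, 7, 8}, so each is used; only q can be 7, hence q = 7.
p and s between them cover only {1, 2} — a naked pair. Remove those values from f, g, h.
g has just one choice, so g = 4. So h, r can't be 4.
So 6 goes to h.

h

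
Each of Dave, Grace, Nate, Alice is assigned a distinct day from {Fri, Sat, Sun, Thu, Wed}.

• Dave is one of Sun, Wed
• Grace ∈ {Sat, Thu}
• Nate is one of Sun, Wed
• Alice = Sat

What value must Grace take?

Alice has just one choice, so Alice = Sat. So Grace can't be Sat.
So Grace = Thu.

Thu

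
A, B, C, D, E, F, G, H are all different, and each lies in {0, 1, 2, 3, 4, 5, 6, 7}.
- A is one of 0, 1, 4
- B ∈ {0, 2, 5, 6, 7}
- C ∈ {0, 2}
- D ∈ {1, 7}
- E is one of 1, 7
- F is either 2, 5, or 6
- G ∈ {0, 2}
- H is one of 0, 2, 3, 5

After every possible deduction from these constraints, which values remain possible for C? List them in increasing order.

0, 2

Among the 8 variables, 3 fits only H (and all 8 values in {0, 1, 2, 3, 4, 5, 6, 7} must be used), so H = 3.
The 7 still-open variables together cover exactly {0, 1, 2, 4, 5, 6, 7} — 7 values for 7 variables — and 4 appears only in A's list, so A = 4.
C and G share exactly the 2 values {0, 2}; by pigeonhole those values go to them, so strike 0, 2 from B, F.
D and E share exactly the 2 values {1, 7}; by pigeonhole those values go to them, so strike 1, 7 from B.
No further eliminations apply; C can still be any of 0, 2.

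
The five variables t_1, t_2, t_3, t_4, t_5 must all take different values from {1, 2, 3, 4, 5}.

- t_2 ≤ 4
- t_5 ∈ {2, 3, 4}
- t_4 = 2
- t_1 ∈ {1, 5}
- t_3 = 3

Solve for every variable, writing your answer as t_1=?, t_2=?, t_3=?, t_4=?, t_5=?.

t_1=5, t_2=1, t_3=3, t_4=2, t_5=4

t_3 has just one choice, so t_3 = 3. Remove 3 from t_2, t_5.
That leaves t_4 = 2. Remove 2 from t_2, t_5.
t_5's domain is down to {4}, so t_5 = 4. Remove 4 from t_2.
t_2 must be 1 (only option left). Remove 1 from t_1.
That leaves t_1 = 5.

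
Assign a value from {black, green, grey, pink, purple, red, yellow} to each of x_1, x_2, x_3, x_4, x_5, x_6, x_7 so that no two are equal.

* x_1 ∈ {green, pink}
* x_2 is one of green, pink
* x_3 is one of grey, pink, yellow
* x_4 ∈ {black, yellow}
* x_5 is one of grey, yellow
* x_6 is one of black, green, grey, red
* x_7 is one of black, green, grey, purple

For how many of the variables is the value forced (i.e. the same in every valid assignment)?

Among the 7 variables, purple fits only x_7 (and all 7 values in {black, green, grey, pink, purple, red, yellow} must be used), so x_7 = purple.
The 6 still-open variables together cover exactly {black, green, grey, pink, red, yellow} — 6 values for 6 variables — and red appears only in x_6's list, so x_6 = red.
The 5 still-open variables together cover exactly {black, green, grey, pink, yellow} — 5 values for 5 variables — and black appears only in x_4's list, so x_4 = black.
x_1 and x_2 between them cover only {green, pink} — a naked pair. Remove those values from x_3.
Determined: x_4=black, x_6=red, x_7=purple. The other variables each still have more than one consistent value. That makes 3.

3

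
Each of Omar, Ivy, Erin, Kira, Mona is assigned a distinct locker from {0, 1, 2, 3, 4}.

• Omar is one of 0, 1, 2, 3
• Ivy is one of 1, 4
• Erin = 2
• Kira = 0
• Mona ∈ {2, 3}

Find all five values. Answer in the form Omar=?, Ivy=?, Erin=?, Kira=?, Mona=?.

Erin has just one choice, so Erin = 2. Eliminate 2 elsewhere: Omar, Mona.
That leaves Kira = 0. So Omar can't be 0.
Mona's domain is down to {3}, so Mona = 3. Strike 3 from Omar.
Omar must be 1 (only option left). Eliminate 1 elsewhere: Ivy.
That leaves Ivy = 4.

Omar=1, Ivy=4, Erin=2, Kira=0, Mona=3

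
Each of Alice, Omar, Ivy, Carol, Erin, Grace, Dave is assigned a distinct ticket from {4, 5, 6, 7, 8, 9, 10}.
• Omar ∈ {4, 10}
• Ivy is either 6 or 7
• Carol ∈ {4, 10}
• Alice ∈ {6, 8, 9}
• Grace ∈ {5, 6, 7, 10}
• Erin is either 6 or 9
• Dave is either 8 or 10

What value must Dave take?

8

Among the 7 variables, 5 fits only Grace (and all 7 values in {4, 5, 6, 7, 8, 9, 10} must be used), so Grace = 5.
Among the 6 still-open variables, 7 fits only Ivy (and all 6 values in {4, 6, 7, 8, 9, 10} must be used), so Ivy = 7.
Omar and Carol between them cover only {4, 10} — a naked pair. Remove those values from Dave.
So Dave = 8.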